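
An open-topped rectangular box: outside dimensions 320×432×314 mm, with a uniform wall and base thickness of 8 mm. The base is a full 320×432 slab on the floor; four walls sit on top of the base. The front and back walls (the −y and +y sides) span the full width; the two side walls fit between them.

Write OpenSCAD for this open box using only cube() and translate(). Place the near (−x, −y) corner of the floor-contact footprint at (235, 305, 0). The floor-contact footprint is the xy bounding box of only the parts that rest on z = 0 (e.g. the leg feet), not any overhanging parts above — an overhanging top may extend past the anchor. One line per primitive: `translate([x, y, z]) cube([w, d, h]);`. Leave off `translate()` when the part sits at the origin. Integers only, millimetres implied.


translate([235, 305, 0]) cube([320, 432, 8]);
translate([235, 305, 8]) cube([320, 8, 306]);
translate([235, 729, 8]) cube([320, 8, 306]);
translate([235, 313, 8]) cube([8, 416, 306]);
translate([547, 313, 8]) cube([8, 416, 306]);


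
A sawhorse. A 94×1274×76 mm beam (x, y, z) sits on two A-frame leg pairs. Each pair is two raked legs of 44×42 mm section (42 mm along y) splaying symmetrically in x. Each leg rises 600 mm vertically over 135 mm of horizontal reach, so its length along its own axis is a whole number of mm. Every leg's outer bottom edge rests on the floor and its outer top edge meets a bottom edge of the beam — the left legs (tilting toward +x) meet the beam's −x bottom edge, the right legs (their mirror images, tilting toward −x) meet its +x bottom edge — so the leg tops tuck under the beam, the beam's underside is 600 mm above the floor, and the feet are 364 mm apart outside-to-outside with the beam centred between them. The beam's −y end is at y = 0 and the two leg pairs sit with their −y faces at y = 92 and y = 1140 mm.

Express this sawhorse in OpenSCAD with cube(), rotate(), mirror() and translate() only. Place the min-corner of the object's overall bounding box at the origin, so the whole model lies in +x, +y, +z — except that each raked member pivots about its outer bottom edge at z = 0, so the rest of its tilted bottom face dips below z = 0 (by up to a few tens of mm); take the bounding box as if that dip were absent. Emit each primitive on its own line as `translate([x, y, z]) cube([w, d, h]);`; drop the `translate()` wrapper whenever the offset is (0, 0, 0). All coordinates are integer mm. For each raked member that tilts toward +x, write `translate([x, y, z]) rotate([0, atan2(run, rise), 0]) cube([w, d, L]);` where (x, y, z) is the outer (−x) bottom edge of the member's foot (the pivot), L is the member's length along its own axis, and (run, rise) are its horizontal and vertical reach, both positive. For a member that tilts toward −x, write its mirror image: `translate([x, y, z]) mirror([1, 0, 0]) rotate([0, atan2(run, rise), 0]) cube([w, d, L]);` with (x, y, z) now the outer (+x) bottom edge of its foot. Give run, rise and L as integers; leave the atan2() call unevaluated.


translate([135, 0, 600]) cube([94, 1274, 76]);
translate([0, 92, 0]) rotate([0, atan2(135, 600), 0]) cube([44, 42, 615]);
translate([364, 92, 0]) mirror([1, 0, 0]) rotate([0, atan2(135, 600), 0]) cube([44, 42, 615]);
translate([0, 1140, 0]) rotate([0, atan2(135, 600), 0]) cube([44, 42, 615]);
translate([364, 1140, 0]) mirror([1, 0, 0]) rotate([0, atan2(135, 600), 0]) cube([44, 42, 615]);


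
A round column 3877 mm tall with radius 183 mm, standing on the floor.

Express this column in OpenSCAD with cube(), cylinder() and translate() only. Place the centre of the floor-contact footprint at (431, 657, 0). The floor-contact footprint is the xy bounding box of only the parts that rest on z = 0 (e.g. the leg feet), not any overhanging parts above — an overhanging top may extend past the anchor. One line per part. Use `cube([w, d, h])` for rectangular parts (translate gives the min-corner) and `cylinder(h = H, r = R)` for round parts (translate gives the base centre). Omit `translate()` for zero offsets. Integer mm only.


translate([431, 657, 0]) cylinder(h = 3877, r = 183);


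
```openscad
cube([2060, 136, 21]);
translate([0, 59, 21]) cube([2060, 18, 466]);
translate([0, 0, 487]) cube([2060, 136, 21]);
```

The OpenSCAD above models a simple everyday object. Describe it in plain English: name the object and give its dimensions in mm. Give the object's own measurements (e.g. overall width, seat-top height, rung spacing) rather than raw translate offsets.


An I-beam lying along x, 2060 mm long. Overall section height 508 mm. Two flanges 136 mm wide (y) and 21 mm thick, one on the floor and one at the top; a web 18 mm thick runs between them, centred on the flange width.


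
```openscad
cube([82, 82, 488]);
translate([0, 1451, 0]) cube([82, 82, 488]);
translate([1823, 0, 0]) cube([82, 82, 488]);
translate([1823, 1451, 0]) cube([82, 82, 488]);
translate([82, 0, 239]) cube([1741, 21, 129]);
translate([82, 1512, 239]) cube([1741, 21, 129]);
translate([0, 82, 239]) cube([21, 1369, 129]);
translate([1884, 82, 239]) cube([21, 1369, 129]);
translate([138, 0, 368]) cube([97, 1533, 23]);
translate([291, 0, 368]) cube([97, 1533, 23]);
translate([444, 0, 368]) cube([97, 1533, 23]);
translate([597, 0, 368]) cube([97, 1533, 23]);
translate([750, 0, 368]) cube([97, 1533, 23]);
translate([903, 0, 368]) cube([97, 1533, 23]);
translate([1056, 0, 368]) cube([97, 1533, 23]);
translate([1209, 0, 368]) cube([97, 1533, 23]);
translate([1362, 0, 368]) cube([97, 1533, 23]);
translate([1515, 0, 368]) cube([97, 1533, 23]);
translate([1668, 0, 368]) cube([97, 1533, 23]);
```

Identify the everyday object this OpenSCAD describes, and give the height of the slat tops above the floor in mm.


A bed frame. The slat-top height is 391 mm.

Four posts, four rails, and a row of slats — a bed frame. Slats sit on the rails at z = 239 + 129 = 368; with slat thickness 23, the top is 391 mm.


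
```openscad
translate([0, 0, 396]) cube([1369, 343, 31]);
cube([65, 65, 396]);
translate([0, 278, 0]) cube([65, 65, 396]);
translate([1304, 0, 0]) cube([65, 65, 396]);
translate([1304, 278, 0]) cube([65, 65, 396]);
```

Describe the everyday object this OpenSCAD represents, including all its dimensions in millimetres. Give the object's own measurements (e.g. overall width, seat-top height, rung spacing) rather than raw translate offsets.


A bench: a 1369×343 mm seat slab, 31 mm thick, top at z = 427 mm, on four 65×65 mm square legs flush with the seat corners and standing on z = 0.


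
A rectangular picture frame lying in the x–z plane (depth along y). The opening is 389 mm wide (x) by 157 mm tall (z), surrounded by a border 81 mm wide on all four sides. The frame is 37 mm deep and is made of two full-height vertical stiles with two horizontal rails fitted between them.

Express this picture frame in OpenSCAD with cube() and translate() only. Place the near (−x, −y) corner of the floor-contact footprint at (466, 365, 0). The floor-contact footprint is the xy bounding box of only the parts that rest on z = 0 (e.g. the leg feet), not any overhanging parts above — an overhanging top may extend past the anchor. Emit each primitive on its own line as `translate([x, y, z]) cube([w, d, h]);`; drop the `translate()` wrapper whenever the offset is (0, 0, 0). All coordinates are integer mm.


translate([466, 365, 0]) cube([81, 37, 319]);
translate([936, 365, 0]) cube([81, 37, 319]);
translate([547, 365, 0]) cube([389, 37, 81]);
translate([547, 365, 238]) cube([389, 37, 81]);


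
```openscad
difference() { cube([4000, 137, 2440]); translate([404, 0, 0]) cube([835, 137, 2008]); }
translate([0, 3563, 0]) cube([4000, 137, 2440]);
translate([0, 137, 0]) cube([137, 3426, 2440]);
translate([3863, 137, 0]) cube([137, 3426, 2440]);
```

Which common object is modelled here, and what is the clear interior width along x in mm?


A single room. The interior width is 3726 mm.

Four walls enclosing a rectangle with a door in the front wall — a room. Outside width 4000 minus two 137 mm walls gives 3726 mm.


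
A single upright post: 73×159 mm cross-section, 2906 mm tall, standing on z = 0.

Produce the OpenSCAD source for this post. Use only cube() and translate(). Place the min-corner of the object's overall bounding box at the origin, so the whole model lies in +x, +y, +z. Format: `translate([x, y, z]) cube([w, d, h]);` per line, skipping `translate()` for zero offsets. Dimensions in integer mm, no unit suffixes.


cube([73, 159, 2906]);


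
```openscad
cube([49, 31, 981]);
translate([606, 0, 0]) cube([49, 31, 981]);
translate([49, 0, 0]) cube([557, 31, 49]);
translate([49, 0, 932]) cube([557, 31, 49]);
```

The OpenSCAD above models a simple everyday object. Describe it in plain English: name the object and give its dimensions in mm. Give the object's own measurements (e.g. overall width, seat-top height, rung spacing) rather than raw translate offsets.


A rectangular picture frame lying in the x–z plane (depth along y). The opening is 557 mm wide (x) by 883 mm tall (z), surrounded by a border 49 mm wide on all four sides. The frame is 31 mm deep and is made of two full-height vertical stiles with two horizontal rails fitted between them.


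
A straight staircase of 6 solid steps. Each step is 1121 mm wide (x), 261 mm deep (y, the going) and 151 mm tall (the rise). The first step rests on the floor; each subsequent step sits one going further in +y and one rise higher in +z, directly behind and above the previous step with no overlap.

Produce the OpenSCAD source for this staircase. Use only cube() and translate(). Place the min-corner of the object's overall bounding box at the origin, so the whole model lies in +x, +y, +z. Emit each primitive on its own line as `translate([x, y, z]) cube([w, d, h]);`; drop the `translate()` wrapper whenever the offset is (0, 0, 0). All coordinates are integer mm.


cube([1121, 261, 151]);
translate([0, 261, 151]) cube([1121, 261, 151]);
translate([0, 522, 302]) cube([1121, 261, 151]);
translate([0, 783, 453]) cube([1121, 261, 151]);
translate([0, 1044, 604]) cube([1121, 261, 151]);
translate([0, 1305, 755]) cube([1121, 261, 151]);


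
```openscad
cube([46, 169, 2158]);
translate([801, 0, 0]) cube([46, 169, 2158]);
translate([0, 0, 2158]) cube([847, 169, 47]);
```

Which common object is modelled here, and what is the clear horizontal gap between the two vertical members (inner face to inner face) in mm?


A door frame. The clear opening width is 755 mm.

Two 2158 mm tall posts with a header on top — a door frame. The left jamb is 46 mm wide at x = 0; the right jamb starts at x = 801. The clear opening is 801 − 46 = 755 mm.


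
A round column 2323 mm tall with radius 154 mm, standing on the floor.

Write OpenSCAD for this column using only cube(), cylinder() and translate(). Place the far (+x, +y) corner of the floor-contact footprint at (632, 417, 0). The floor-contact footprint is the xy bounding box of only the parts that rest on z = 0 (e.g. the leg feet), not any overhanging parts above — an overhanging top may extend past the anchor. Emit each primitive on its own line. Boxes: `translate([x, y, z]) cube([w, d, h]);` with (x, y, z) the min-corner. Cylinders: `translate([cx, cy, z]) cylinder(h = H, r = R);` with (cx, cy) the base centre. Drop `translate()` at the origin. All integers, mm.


translate([478, 263, 0]) cylinder(h = 2323, r = 154);


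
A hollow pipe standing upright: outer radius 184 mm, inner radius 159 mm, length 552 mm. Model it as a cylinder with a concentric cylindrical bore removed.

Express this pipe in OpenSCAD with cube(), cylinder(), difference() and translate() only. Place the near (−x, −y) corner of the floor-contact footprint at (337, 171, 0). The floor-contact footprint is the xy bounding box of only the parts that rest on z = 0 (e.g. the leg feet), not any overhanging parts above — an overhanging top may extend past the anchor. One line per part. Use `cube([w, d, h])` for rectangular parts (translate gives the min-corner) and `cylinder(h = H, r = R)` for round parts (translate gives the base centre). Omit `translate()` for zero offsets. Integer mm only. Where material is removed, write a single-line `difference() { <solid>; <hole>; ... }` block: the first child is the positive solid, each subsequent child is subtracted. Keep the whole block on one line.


difference() { translate([521, 355, 0]) cylinder(h = 552, r = 184); translate([521, 355, 0]) cylinder(h = 552, r = 159); }


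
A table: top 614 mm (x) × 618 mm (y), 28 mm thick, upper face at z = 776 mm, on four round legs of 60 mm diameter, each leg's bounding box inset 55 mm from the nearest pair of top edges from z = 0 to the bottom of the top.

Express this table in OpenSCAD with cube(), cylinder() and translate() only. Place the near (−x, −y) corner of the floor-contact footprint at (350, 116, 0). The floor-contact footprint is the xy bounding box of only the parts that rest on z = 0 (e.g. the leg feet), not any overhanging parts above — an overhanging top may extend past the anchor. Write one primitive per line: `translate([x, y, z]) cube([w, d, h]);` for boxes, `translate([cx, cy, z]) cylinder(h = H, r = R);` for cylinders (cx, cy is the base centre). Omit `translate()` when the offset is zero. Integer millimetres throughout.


translate([295, 61, 748]) cube([614, 618, 28]);
translate([380, 146, 0]) cylinder(h = 748, r = 30);
translate([824, 146, 0]) cylinder(h = 748, r = 30);
translate([380, 594, 0]) cylinder(h = 748, r = 30);
translate([824, 594, 0]) cylinder(h = 748, r = 30);


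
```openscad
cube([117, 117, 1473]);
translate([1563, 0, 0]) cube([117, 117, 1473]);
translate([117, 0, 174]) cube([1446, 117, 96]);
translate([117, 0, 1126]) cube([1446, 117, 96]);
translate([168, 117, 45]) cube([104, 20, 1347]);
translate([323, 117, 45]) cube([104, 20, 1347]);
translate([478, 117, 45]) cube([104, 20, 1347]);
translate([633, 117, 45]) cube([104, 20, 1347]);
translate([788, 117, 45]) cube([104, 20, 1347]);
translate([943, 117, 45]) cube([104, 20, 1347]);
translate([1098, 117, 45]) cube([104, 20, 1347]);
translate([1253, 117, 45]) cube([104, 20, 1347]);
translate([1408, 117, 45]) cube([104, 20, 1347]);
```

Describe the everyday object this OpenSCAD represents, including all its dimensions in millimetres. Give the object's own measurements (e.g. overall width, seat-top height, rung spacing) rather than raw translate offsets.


A fence section. Two 117×117 mm posts, 1473 mm tall, stand on the floor with a clear span of 1446 mm between their inner faces. Two horizontal rails of 117×96 mm section span the gap between the posts with their undersides at z = 174 mm and z = 1126 mm, flush with the posts' −y face. 9 pickets, each 104 mm wide, 20 mm thick and 1347 mm tall, are fixed to the +y face of the rails with their bottoms at z = 45 mm, spaced across the span with a 51 mm gap after the −x post and between neighbouring pickets and before the +x post.


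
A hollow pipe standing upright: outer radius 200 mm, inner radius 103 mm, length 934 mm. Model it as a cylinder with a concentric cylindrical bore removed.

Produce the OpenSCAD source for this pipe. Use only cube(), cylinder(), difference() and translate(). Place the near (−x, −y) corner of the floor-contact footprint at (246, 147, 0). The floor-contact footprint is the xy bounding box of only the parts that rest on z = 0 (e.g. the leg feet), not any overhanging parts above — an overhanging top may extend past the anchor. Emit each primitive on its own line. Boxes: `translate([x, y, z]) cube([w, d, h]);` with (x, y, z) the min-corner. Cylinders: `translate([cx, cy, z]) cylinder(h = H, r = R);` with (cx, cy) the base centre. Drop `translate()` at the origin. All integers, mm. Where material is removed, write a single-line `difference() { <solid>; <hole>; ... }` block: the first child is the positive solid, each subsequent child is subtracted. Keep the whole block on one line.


difference() { translate([446, 347, 0]) cylinder(h = 934, r = 200); translate([446, 347, 0]) cylinder(h = 934, r = 103); }


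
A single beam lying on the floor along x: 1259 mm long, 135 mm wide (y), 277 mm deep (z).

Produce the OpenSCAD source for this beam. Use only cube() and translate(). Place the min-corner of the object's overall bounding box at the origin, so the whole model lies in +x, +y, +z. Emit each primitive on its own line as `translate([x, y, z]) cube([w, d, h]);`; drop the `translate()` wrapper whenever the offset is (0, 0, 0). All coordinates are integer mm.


cube([1259, 135, 277]);


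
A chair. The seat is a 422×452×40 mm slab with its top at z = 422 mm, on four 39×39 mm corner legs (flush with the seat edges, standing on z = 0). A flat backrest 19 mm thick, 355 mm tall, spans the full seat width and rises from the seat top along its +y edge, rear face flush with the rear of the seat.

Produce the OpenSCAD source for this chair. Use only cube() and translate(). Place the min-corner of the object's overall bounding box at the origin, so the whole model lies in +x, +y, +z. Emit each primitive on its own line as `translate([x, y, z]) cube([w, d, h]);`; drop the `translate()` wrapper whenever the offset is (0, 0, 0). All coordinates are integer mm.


// leg_h = 422 - 40 = 382
translate([0, 0, 382]) cube([422, 452, 40]);
cube([39, 39, 382]);
translate([383, 0, 0]) cube([39, 39, 382]);
translate([0, 413, 0]) cube([39, 39, 382]);
translate([383, 413, 0]) cube([39, 39, 382]);
translate([0, 433, 422]) cube([422, 19, 355]);


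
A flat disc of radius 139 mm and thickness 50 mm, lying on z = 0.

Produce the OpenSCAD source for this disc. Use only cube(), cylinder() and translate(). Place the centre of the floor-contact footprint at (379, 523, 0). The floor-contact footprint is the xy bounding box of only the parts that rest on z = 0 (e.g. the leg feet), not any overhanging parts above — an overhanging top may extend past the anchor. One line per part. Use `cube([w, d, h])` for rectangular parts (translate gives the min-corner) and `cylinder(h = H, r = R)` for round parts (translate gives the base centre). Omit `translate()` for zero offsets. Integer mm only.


translate([379, 523, 0]) cylinder(h = 50, r = 139);


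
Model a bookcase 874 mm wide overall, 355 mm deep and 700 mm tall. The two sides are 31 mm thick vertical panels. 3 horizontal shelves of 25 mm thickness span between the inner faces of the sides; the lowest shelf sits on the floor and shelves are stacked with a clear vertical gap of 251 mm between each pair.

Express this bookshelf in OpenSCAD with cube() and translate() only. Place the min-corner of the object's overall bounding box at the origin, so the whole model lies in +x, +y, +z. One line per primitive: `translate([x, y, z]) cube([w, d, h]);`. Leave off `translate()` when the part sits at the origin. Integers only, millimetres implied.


cube([31, 355, 700]);
translate([843, 0, 0]) cube([31, 355, 700]);
translate([31, 0, 0]) cube([812, 355, 25]);
translate([31, 0, 276]) cube([812, 355, 25]);
translate([31, 0, 552]) cube([812, 355, 25]);


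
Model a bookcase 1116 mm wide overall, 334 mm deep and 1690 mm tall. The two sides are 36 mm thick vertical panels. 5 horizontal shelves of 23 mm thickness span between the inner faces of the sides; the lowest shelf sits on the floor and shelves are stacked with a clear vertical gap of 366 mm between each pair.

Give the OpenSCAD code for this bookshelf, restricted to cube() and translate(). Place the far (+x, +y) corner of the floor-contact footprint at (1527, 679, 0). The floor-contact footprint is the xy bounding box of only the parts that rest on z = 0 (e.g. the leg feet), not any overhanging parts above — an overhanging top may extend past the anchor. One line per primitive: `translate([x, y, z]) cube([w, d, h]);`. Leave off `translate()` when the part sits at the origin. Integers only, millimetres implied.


translate([411, 345, 0]) cube([36, 334, 1690]);
translate([1491, 345, 0]) cube([36, 334, 1690]);
translate([447, 345, 0]) cube([1044, 334, 23]);
translate([447, 345, 389]) cube([1044, 334, 23]);
translate([447, 345, 778]) cube([1044, 334, 23]);
translate([447, 345, 1167]) cube([1044, 334, 23]);
translate([447, 345, 1556]) cube([1044, 334, 23]);


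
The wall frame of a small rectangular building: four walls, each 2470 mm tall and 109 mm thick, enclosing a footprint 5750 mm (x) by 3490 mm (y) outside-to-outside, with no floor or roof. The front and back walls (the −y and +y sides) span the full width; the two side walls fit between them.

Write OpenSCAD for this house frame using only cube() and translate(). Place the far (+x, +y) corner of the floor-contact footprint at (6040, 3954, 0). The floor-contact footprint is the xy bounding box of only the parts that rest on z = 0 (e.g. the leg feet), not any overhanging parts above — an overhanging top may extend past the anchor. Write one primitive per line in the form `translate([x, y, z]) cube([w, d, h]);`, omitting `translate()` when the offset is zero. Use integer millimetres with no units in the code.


translate([290, 464, 0]) cube([5750, 109, 2470]);
translate([290, 3845, 0]) cube([5750, 109, 2470]);
translate([290, 573, 0]) cube([109, 3272, 2470]);
translate([5931, 573, 0]) cube([109, 3272, 2470]);


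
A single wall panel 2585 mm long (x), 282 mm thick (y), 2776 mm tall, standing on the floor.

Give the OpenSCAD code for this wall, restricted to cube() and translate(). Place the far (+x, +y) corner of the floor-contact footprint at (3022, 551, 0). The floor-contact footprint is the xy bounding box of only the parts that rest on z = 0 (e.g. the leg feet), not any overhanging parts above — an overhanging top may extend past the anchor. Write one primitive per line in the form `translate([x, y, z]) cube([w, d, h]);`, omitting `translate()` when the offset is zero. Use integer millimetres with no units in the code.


translate([437, 269, 0]) cube([2585, 282, 2776]);


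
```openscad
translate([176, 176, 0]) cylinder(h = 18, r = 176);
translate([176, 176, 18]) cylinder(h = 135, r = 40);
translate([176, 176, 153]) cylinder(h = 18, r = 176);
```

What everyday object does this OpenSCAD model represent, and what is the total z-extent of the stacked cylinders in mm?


A spool. The overall height is 171 mm.

Three coaxial cylinders, large–small–large — a spool. Two 18 mm flanges and a 135 mm core give 18 + 135 + 18 = 171 mm.


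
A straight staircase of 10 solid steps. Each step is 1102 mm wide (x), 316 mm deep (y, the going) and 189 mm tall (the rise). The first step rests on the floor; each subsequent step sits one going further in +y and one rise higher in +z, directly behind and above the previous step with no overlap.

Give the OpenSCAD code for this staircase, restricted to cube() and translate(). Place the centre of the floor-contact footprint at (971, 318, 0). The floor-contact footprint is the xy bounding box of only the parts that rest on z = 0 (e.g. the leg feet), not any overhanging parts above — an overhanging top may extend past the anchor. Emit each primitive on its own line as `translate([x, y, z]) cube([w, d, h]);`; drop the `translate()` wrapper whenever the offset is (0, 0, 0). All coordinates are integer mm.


translate([420, 160, 0]) cube([1102, 316, 189]);
translate([420, 476, 189]) cube([1102, 316, 189]);
translate([420, 792, 378]) cube([1102, 316, 189]);
translate([420, 1108, 567]) cube([1102, 316, 189]);
translate([420, 1424, 756]) cube([1102, 316, 189]);
translate([420, 1740, 945]) cube([1102, 316, 189]);
translate([420, 2056, 1134]) cube([1102, 316, 189]);
translate([420, 2372, 1323]) cube([1102, 316, 189]);
translate([420, 2688, 1512]) cube([1102, 316, 189]);
translate([420, 3004, 1701]) cube([1102, 316, 189]);


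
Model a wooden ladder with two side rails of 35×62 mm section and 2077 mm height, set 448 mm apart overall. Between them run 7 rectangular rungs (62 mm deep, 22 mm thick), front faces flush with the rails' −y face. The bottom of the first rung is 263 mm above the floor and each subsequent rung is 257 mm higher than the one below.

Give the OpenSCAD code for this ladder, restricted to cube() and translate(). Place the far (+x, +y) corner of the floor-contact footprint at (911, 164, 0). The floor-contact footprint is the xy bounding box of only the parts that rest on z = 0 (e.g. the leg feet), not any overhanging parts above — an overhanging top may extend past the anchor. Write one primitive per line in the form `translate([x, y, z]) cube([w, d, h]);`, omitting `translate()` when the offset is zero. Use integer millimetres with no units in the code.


translate([463, 102, 0]) cube([35, 62, 2077]);
translate([876, 102, 0]) cube([35, 62, 2077]);
translate([498, 102, 263]) cube([378, 62, 22]);
translate([498, 102, 520]) cube([378, 62, 22]);
translate([498, 102, 777]) cube([378, 62, 22]);
translate([498, 102, 1034]) cube([378, 62, 22]);
translate([498, 102, 1291]) cube([378, 62, 22]);
translate([498, 102, 1548]) cube([378, 62, 22]);
translate([498, 102, 1805]) cube([378, 62, 22]);


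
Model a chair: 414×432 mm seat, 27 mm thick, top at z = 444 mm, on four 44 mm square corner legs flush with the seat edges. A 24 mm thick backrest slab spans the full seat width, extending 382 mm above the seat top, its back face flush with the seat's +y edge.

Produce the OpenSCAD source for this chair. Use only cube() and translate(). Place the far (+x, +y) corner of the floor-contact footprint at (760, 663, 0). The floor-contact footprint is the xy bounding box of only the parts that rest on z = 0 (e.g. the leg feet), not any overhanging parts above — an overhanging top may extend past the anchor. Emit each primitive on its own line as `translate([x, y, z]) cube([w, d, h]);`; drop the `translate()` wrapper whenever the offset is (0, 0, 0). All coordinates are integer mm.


// leg_h = 444 - 27 = 417
translate([346, 231, 417]) cube([414, 432, 27]);
translate([346, 231, 0]) cube([44, 44, 417]);
translate([716, 231, 0]) cube([44, 44, 417]);
translate([346, 619, 0]) cube([44, 44, 417]);
translate([716, 619, 0]) cube([44, 44, 417]);
translate([346, 639, 444]) cube([414, 24, 382]);


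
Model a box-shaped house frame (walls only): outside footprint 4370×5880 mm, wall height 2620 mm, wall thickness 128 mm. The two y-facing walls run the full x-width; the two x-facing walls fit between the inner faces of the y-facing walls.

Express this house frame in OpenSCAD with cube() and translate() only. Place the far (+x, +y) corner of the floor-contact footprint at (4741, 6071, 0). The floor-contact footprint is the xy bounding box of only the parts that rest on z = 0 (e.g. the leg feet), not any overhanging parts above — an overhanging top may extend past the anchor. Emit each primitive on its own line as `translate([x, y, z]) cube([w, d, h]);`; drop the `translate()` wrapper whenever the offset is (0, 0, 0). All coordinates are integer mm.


translate([371, 191, 0]) cube([4370, 128, 2620]);
translate([371, 5943, 0]) cube([4370, 128, 2620]);
translate([371, 319, 0]) cube([128, 5624, 2620]);
translate([4613, 319, 0]) cube([128, 5624, 2620]);


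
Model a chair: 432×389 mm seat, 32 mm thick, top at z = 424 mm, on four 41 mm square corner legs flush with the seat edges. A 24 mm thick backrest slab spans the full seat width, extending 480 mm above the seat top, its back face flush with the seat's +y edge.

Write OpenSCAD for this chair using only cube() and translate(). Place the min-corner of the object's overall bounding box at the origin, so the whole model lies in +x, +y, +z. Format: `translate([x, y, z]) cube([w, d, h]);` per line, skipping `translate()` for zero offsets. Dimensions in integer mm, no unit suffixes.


translate([0, 0, 392]) cube([432, 389, 32]);
cube([41, 41, 392]);
translate([391, 0, 0]) cube([41, 41, 392]);
translate([0, 348, 0]) cube([41, 41, 392]);
translate([391, 348, 0]) cube([41, 41, 392]);
translate([0, 365, 424]) cube([432, 24, 480]);


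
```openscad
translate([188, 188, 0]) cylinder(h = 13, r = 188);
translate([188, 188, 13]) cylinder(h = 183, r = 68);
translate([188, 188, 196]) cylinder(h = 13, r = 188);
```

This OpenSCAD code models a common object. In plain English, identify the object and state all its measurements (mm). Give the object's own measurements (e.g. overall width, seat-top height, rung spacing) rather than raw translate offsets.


A spool: two coaxial disc flanges of radius 188 mm and thickness 13 mm, joined by a core cylinder of radius 68 mm and height 183 mm. The lower flange rests on z = 0 and the three cylinders share a vertical axis.


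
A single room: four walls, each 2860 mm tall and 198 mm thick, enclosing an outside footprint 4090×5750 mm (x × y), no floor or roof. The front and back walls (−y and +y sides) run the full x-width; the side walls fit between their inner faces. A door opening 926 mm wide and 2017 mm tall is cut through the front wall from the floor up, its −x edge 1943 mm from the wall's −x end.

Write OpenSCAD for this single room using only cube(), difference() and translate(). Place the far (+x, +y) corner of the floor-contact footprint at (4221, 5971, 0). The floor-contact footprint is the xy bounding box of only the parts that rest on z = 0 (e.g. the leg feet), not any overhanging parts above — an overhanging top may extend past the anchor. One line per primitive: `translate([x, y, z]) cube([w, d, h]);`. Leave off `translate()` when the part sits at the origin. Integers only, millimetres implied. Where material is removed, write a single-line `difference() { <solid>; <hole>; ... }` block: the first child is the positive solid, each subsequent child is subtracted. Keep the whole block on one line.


difference() { translate([131, 221, 0]) cube([4090, 198, 2860]); translate([2074, 221, 0]) cube([926, 198, 2017]); }
translate([131, 5773, 0]) cube([4090, 198, 2860]);
translate([131, 419, 0]) cube([198, 5354, 2860]);
translate([4023, 419, 0]) cube([198, 5354, 2860]);


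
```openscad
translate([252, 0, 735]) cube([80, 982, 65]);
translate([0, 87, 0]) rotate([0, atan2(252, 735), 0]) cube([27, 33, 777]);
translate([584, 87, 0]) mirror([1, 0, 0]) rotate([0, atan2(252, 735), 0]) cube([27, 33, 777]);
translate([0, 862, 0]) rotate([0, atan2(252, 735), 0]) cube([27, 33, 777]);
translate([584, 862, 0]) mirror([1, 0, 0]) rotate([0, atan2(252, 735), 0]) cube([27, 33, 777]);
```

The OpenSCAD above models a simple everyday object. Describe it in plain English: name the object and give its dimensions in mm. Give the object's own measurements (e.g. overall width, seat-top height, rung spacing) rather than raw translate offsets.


A sawhorse. A 80×982×65 mm beam (x, y, z) sits on two A-frame leg pairs. Each pair is two raked legs of 27×33 mm section (33 mm along y) splaying symmetrically in x. Each leg rises 735 mm vertically over 252 mm of horizontal reach and is 777 mm long along its own axis. Every leg's outer bottom edge rests on the floor and its outer top edge meets a bottom edge of the beam — the left legs (tilting toward +x) meet the beam's −x bottom edge, the right legs (their mirror images, tilting toward −x) meet its +x bottom edge — so the leg tops tuck under the beam, the beam's underside is 735 mm above the floor, and the feet are 584 mm apart outside-to-outside with the beam centred between them. The two leg pairs are set in 87 mm from either end of the beam.


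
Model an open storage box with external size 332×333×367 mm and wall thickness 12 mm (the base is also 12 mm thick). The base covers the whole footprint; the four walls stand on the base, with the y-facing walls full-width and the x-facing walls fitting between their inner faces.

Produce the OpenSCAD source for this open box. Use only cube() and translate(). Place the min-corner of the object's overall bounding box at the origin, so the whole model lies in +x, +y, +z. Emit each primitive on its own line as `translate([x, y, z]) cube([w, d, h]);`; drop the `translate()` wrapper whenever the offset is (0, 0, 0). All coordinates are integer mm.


cube([332, 333, 12]);
translate([0, 0, 12]) cube([332, 12, 355]);
translate([0, 321, 12]) cube([332, 12, 355]);
translate([0, 12, 12]) cube([12, 309, 355]);
translate([320, 12, 12]) cube([12, 309, 355]);


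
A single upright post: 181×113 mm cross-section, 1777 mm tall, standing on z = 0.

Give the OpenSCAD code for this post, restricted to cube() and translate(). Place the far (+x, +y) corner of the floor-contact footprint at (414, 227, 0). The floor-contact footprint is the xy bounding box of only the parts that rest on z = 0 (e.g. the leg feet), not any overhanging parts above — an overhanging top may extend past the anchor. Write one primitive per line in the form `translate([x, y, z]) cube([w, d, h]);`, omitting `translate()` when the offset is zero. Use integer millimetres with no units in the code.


translate([233, 114, 0]) cube([181, 113, 1777]);


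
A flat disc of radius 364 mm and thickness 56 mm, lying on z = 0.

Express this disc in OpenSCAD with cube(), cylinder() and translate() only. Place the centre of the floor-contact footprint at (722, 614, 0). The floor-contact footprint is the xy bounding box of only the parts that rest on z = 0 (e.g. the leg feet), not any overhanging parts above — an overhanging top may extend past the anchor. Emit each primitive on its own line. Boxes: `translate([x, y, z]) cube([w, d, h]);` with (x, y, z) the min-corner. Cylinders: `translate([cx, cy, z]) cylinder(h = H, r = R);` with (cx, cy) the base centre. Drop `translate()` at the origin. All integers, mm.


translate([722, 614, 0]) cylinder(h = 56, r = 364);


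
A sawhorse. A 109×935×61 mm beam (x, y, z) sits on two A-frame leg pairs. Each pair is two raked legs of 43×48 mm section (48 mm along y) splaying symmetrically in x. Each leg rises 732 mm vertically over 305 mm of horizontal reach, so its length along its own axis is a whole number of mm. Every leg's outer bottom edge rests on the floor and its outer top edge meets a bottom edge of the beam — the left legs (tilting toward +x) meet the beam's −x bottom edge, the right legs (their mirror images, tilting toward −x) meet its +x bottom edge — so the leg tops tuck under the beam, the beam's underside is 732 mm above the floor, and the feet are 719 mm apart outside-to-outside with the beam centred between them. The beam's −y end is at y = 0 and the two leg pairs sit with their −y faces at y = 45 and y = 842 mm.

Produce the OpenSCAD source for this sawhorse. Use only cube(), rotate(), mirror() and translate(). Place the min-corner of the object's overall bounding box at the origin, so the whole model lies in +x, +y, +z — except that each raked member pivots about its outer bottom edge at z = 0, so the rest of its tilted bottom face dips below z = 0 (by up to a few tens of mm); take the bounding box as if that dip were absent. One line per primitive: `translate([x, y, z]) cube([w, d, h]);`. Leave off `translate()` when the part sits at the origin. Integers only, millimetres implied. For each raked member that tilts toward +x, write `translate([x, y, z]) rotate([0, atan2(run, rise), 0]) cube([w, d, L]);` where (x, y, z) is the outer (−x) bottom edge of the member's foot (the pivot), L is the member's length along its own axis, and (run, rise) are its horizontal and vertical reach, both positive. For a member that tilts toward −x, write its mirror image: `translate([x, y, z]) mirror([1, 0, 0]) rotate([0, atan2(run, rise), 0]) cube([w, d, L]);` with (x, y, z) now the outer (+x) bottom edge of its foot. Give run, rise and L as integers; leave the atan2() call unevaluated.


translate([305, 0, 732]) cube([109, 935, 61]);
translate([0, 45, 0]) rotate([0, atan2(305, 732), 0]) cube([43, 48, 793]);
translate([719, 45, 0]) mirror([1, 0, 0]) rotate([0, atan2(305, 732), 0]) cube([43, 48, 793]);
translate([0, 842, 0]) rotate([0, atan2(305, 732), 0]) cube([43, 48, 793]);
translate([719, 842, 0]) mirror([1, 0, 0]) rotate([0, atan2(305, 732), 0]) cube([43, 48, 793]);


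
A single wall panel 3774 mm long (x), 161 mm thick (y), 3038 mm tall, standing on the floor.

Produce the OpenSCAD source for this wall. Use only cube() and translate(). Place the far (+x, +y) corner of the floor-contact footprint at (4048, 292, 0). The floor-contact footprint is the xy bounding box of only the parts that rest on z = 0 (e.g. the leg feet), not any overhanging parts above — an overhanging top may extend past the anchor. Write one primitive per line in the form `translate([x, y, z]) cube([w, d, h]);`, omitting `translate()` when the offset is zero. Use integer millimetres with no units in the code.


translate([274, 131, 0]) cube([3774, 161, 3038]);


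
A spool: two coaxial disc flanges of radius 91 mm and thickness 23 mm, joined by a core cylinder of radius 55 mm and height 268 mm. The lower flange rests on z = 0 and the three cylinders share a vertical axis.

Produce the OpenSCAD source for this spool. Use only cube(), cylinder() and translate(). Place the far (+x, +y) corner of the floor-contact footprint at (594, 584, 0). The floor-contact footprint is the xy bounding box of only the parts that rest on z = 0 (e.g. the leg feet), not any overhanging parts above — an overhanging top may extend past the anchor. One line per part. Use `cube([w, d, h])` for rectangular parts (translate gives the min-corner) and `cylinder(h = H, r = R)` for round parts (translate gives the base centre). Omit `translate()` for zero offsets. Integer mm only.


translate([503, 493, 0]) cylinder(h = 23, r = 91);
translate([503, 493, 23]) cylinder(h = 268, r = 55);
translate([503, 493, 291]) cylinder(h = 23, r = 91);


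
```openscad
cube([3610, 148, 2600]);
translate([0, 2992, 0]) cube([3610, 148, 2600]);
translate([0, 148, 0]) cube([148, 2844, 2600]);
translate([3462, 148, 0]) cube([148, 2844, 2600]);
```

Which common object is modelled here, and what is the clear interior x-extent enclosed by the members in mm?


A house (or room) frame. The interior width is 3314 mm.

Four 2600 mm walls enclosing a rectangle with no floor or roof — a room or house frame. Outside width is 3610 mm and wall thickness is 148 mm, so the interior width is 3610 − 2 × 148 = 3314 mm.


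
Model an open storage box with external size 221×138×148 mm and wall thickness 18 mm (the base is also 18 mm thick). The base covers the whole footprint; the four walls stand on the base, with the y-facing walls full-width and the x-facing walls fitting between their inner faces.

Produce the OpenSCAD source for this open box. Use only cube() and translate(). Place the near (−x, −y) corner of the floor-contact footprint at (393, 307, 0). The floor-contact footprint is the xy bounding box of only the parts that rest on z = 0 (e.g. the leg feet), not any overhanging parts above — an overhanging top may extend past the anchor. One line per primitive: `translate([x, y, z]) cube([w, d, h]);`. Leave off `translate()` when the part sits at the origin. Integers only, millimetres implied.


translate([393, 307, 0]) cube([221, 138, 18]);
translate([393, 307, 18]) cube([221, 18, 130]);
translate([393, 427, 18]) cube([221, 18, 130]);
translate([393, 325, 18]) cube([18, 102, 130]);
translate([596, 325, 18]) cube([18, 102, 130]);


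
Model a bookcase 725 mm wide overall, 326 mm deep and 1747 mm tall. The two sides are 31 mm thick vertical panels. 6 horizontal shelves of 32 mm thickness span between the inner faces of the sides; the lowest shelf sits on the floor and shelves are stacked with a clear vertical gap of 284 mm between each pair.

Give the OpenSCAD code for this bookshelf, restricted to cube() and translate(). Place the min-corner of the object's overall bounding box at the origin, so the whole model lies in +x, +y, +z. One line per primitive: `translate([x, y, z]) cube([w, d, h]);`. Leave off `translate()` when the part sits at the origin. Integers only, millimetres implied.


cube([31, 326, 1747]);
translate([694, 0, 0]) cube([31, 326, 1747]);
translate([31, 0, 0]) cube([663, 326, 32]);
translate([31, 0, 316]) cube([663, 326, 32]);
translate([31, 0, 632]) cube([663, 326, 32]);
translate([31, 0, 948]) cube([663, 326, 32]);
translate([31, 0, 1264]) cube([663, 326, 32]);
translate([31, 0, 1580]) cube([663, 326, 32]);
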